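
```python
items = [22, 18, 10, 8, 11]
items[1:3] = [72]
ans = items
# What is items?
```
Trace:
  items=[22, 18, 10, 8, 11]
  items=[22, 72, 8, 11]
  items=[22, 72, 8, 11], ans=[22, 72, 8, 11]

Final answer: [22, 72, 8, 11]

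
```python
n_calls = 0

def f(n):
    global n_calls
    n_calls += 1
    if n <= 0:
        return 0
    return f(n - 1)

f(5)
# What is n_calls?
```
Call trace:
f(n=5)
  f(n=4)
    f(n=3)
      f(n=2)
        f(n=1)
          f(n=0)
          -> return 0
        -> return 0
      -> return 0
    -> return 0
  -> return 0
-> return 0

n_calls is incremented once per call. f is entered once for each n = 5, 4, 3, 2, 1, 0 (the n <= 0 call returns without recursing), i.e. 5 + 1 calls.
n_calls = 6

Final answer: 6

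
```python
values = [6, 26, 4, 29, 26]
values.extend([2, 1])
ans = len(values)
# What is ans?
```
Trace:
  values=[6, 26, 4, 29, 26]
  values=[6, 26, 4, 29, 26, 2, 1]
  values=[6, 26, 4, 29, 26, 2, 1], ans=7

Final answer: 7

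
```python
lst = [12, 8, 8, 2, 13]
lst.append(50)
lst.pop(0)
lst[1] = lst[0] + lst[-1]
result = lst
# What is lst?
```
Trace:
  lst=[12, 8, 8, 2, 13]
  lst=[12, 8, 8, 2, 13, 50]
  lst=[8, 8, 2, 13, 50]
  lst=[8, 58, 2, 13, 50]
  lst=[8, 58, 2, 13, 50], result=[8, 58, 2, 13, 50]

Final answer: [8, 58, 2, 13, 50]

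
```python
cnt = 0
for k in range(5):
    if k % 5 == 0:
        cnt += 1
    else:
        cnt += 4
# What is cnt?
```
Trace:
  cnt=0
  cnt=1, k=0
  cnt=5, k=1
  cnt=9, k=2
  cnt=13, k=3
  cnt=17, k=4

Final answer: 17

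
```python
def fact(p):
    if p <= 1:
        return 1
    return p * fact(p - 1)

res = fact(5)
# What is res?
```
Call trace:
fact(p=5)
  fact(p=4)
    fact(p=3)
      fact(p=2)
        fact(p=1)
        -> return 1
      -> return 2
    -> return 6
  -> return 24
-> return 120

Final answer: 120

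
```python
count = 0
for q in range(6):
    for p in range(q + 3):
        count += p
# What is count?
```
Trace:
  count=0
  count=0, q=0, p=0
  count=1, q=0, p=1
  count=3, q=0, p=2
  count=3, q=1, p=0
  count=4, q=1, p=1
  count=6, q=1, p=2
  count=9, q=1, p=3
  count=9, q=2, p=0
  count=10, q=2, p=1
  count=12, q=2, p=2
  count=15, q=2, p=3
  count=19, q=2, p=4
  count=19, q=3, p=0
  count=20, q=3, p=1
  count=22, q=3, p=2
  count=25, q=3, p=3
  count=29, q=3, p=4
  count=34, q=3, p=5
  count=34, q=4, p=0
  count=35, q=4, p=1
  count=37, q=4, p=2
  count=40, q=4, p=3
  count=44, q=4, p=4
  count=49, q=4, p=5
  count=55, q=4, p=6
  count=55, q=5, p=0
  count=56, q=5, p=1
  count=58, q=5, p=2
  count=61, q=5, p=3
  count=65, q=5, p=4
  count=70, q=5, p=5
  count=76, q=5, p=6
  count=83, q=5, p=7

Final answer: 83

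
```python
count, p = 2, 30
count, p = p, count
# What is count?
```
Trace:
  count=2, p=30
  count=30, p=2

Final answer: 30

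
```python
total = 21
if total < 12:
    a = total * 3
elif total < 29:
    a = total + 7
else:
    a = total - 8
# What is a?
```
Trace:
  total=21
  total=21, a=28

Final answer: 28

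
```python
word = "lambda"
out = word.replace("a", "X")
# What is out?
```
Trace:
  word='lambda'
  word='lambda', out='lXmbdX'

Final answer: 'lXmbdX'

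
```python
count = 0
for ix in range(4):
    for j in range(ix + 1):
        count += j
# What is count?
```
Trace:
  count=0
  count=0, ix=0, j=0
  count=0, ix=1, j=0
  count=1, ix=1, j=1
  count=1, ix=2, j=0
  count=2, ix=2, j=1
  count=4, ix=2, j=2
  count=4, ix=3, j=0
  count=5, ix=3, j=1
  count=7, ix=3, j=2
  count=10, ix=3, j=3

Final answer: 10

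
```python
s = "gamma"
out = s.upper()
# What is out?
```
Trace:
  s='gamma'
  s='gamma', out='GAMMA'

Final answer: 'GAMMA'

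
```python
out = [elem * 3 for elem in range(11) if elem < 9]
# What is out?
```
Trace:
  elem=0
  elem=1
  elem=2
  elem=3
  elem=4
  elem=5
  elem=6
  elem=7
  elem=8
  elem=9
  elem=10
  out=[0, 3, 6, 9, 12, 15, 18, 21, 24]

Final answer: [0, 3, 6, 9, 12, 15, 18, 21, 24]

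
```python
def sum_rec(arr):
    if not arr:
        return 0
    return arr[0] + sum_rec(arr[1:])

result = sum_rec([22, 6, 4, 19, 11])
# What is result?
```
Call trace:
sum_rec(arr=[22, 6, 4, 19, 11])
  sum_rec(arr=[6, 4, 19, 11])
    sum_rec(arr=[4, 19, 11])
      sum_rec(arr=[19, 11])
        sum_rec(arr=[11])
          sum_rec(arr=[])
          -> return 0
        -> return 11
      -> return 30
    -> return 34
  -> return 40
-> return 62

Final answer: 62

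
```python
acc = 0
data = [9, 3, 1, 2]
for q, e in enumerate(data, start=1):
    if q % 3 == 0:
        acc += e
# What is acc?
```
Trace:
  acc=0
  acc=0, q=1, e=9
  acc=0, q=2, e=3
  acc=1, q=3, e=1
  acc=1, q=4, e=2

Final answer: 1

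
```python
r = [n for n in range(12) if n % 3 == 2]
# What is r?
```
Trace:
  n=0
  n=1
  n=2
  n=3
  n=4
  n=5
  n=6
  n=7
  n=8
  n=9
  n=10
  n=11
  r=[2, 5, 8, 11]

Final answer: [2, 5, 8, 11]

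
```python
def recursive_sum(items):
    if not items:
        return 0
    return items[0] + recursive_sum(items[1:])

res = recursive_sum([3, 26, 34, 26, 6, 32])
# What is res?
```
Call trace:
recursive_sum(items=[3, 26, 34, 26, 6, 32])
  recursive_sum(items=[26, 34, 26, 6, 32])
    recursive_sum(items=[34, 26, 6, 32])
      recursive_sum(items=[26, 6, 32])
        recursive_sum(items=[6, 32])
          recursive_sum(items=[32])
            recursive_sum(items=[])
            -> return 0
          -> return 32
        -> return 38
      -> return 64
    -> return 98
  -> return 124
-> return 127

Final answer: 127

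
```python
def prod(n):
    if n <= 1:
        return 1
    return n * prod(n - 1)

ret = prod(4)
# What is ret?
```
Call trace:
prod(n=4)
  prod(n=3)
    prod(n=2)
      prod(n=1)
      -> return 1
    -> return 2
  -> return 6
-> return 24

Final answer: 24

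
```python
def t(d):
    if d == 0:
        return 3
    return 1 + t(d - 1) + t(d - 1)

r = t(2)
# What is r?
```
Call trace (a repeated sub-call is expanded the first time; later identical calls just restate its return value):
t(d=2)
  t(d=1)
    t(d=0)
    -> return 3
    t(d=0)
    -> return 3
  -> return 7
  t(d=1) -> return 7  (same call as traced above)
-> return 15

Final answer: 15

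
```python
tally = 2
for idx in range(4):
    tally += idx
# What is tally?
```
Trace:
  tally=2
  tally=2, idx=0
  tally=3, idx=1
  tally=5, idx=2
  tally=8, idx=3

Final answer: 8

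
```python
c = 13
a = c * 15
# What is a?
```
Trace:
  c=13
  c=13, a=195

Final answer: 195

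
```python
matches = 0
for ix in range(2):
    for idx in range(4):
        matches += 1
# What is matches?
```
Trace:
  matches=0
  matches=1, ix=0, idx=0
  matches=2, ix=0, idx=1
  matches=3, ix=0, idx=2
  matches=4, ix=0, idx=3
  matches=5, ix=1, idx=0
  matches=6, ix=1, idx=1
  matches=7, ix=1, idx=2
  matches=8, ix=1, idx=3

Final answer: 8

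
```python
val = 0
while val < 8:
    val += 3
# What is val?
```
Trace:
  val=0
  val=3
  val=6
  val=9

Final answer: 9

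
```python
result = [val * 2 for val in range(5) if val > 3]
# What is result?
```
Trace:
  val=0
  val=1
  val=2
  val=3
  val=4
  result=[8]

Final answer: [8]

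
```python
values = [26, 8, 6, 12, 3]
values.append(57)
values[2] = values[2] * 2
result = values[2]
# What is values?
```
Trace:
  values=[26, 8, 6, 12, 3]
  values=[26, 8, 6, 12, 3, 57]
  values=[26, 8, 12, 12, 3, 57]
  values=[26, 8, 12, 12, 3, 57], result=12

Final answer: [26, 8, 12, 12, 3, 57]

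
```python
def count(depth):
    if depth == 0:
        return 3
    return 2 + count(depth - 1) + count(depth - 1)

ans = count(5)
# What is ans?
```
Call trace (a repeated sub-call is expanded the first time; later identical calls just restate its return value):
count(depth=5)
  count(depth=4)
    count(depth=3)
      count(depth=2)
        count(depth=1)
          count(depth=0)
          -> return 3
          count(depth=0)
          -> return 3
        -> return 8
        count(depth=1) -> return 8  (same call as traced above)
      -> return 18
      count(depth=2) -> return 18  (same call as traced above)
    -> return 38
    count(depth=3) -> return 38  (same call as traced above)
  -> return 78
  count(depth=4) -> return 78  (same call as traced above)
-> return 158

Final answer: 158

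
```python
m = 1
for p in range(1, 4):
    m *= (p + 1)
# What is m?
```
Trace:
  m=1
  m=2, p=1
  m=6, p=2
  m=24, p=3

Final answer: 24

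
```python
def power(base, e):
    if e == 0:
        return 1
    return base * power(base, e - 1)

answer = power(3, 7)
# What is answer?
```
Call trace:
power(base=3, e=7)
  power(base=3, e=6)
    power(base=3, e=5)
      power(base=3, e=4)
        power(base=3, e=3)
          power(base=3, e=2)
            power(base=3, e=1)
              power(base=3, e=0)
              -> return 1
            -> return 3
          -> return 9
        -> return 27
      -> return 81
    -> return 243
  -> return 729
-> return 2187

Final answer: 2187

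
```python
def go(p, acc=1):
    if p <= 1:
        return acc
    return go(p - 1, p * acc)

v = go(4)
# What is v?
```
Call trace:
go(p=4, acc=1)
  go(p=3, acc=4)
    go(p=2, acc=12)
      go(p=1, acc=24)
      -> return 24
    -> return 24
  -> return 24
-> return 24

Final answer: 24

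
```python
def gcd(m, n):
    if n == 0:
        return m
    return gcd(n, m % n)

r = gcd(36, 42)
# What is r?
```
Call trace:
gcd(m=36, n=42)
  gcd(m=42, n=36)
    gcd(m=36, n=6)
      gcd(m=6, n=0)
      -> return 6
    -> return 6
  -> return 6
-> return 6

Final answer: 6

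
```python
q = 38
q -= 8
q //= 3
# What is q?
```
Trace:
  q=38
  q=30
  q=10

Final answer: 10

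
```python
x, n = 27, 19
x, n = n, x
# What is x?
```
Trace:
  x=27, n=19
  x=19, n=27

Final answer: 19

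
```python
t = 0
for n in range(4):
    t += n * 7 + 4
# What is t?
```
Trace:
  t=0
  t=4, n=0
  t=15, n=1
  t=33, n=2
  t=58, n=3

Final answer: 58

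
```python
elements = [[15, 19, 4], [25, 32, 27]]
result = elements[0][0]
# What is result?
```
Trace:
  elements=[[15, 19, 4], [25, 32, 27]]
  elements=[[15, 19, 4], [25, 32, 27]], result=15

Final answer: 15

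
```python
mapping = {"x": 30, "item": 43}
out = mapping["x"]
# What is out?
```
Trace:
  mapping={'x': 30, 'item': 43}
  mapping={'x': 30, 'item': 43}, out=30

Final answer: 30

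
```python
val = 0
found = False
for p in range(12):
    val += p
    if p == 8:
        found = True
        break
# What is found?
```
Trace:
  val=0
  val=0, found=False
  val=0, found=False, p=0
  val=1, found=False, p=1
  val=3, found=False, p=2
  val=6, found=False, p=3
  val=10, found=False, p=4
  val=15, found=False, p=5
  val=21, found=False, p=6
  val=28, found=False, p=7
  val=36, found=True, p=8

Final answer: True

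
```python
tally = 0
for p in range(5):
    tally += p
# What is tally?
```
Trace:
  tally=0
  tally=0, p=0
  tally=1, p=1
  tally=3, p=2
  tally=6, p=3
  tally=10, p=4

Final answer: 10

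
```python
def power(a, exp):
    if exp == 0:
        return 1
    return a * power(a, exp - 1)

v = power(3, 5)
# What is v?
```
Call trace:
power(a=3, exp=5)
  power(a=3, exp=4)
    power(a=3, exp=3)
      power(a=3, exp=2)
        power(a=3, exp=1)
          power(a=3, exp=0)
          -> return 1
        -> return 3
      -> return 9
    -> return 27
  -> return 81
-> return 243

Final answer: 243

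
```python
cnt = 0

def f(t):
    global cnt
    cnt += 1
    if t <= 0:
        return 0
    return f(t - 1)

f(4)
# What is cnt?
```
Call trace:
f(t=4)
  f(t=3)
    f(t=2)
      f(t=1)
        f(t=0)
        -> return 0
      -> return 0
    -> return 0
  -> return 0
-> return 0

cnt is incremented once per call. f is entered once for each t = 4, 3, 2, 1, 0 (the t <= 0 call returns without recursing), i.e. 4 + 1 calls.
cnt = 5

Final answer: 5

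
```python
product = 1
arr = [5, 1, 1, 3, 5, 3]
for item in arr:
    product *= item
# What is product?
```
Trace:
  product=1
  product=5, item=5
  product=5, item=1
  product=5, item=1
  product=15, item=3
  product=75, item=5
  product=225, item=3

Final answer: 225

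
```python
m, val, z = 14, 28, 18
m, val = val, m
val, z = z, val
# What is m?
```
Trace:
  m=14, val=28, z=18
  m=28, val=14, z=18
  m=28, val=18, z=14

Final answer: 28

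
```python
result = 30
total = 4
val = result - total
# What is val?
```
Trace:
  result=30
  result=30, total=4
  result=30, total=4, val=26

Final answer: 26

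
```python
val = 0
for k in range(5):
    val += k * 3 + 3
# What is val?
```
Trace:
  val=0
  val=3, k=0
  val=9, k=1
  val=18, k=2
  val=30, k=3
  val=45, k=4

Final answer: 45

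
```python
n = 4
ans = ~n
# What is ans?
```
Trace:
  n=4
  n=4, ans=-5

Final answer: -5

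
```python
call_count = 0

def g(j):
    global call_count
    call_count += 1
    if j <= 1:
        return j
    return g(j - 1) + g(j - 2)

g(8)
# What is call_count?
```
Call trace (a repeated sub-call is expanded the first time; later identical calls just restate its return value):
g(j=8)
  g(j=7)
    g(j=6)
      g(j=5)
        g(j=4)
          g(j=3)
            g(j=2)
              g(j=1)
              -> return 1
              g(j=0)
              -> return 0
            -> return 1
            g(j=1)
            -> return 1
          -> return 2
          g(j=2) -> return 1  (same call as traced above)
        -> return 3
        g(j=3) -> return 2  (same call as traced above)
      -> return 5
      g(j=4) -> return 3  (same call as traced above)
    -> return 8
    g(j=5) -> return 5  (same call as traced above)
  -> return 13
  g(j=6) -> return 8  (same call as traced above)
-> return 21

call_count is incremented once per call, so count the calls in each subtree. Let C(j) = number of calls made by g(j).
C(0) = C(1) = 1 (base case, no recursion); C(j) = 1 + C(j - 1) + C(j - 2) otherwise.
C(2) = 1 + C(1) + C(0) = 1 + 1 + 1 = 3
C(3) = 1 + C(2) + C(1) = 1 + 3 + 1 = 5
C(4) = 1 + C(3) + C(2) = 1 + 5 + 3 = 9
C(5) = 1 + C(4) + C(3) = 1 + 9 + 5 = 15
C(6) = 1 + C(5) + C(4) = 1 + 15 + 9 = 25
C(7) = 1 + C(6) + C(5) = 1 + 25 + 15 = 41
C(8) = 1 + C(7) + C(6) = 1 + 41 + 25 = 67
call_count = C(8) = 67

Final answer: 67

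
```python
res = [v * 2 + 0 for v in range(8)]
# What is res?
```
Trace:
  v=0
  v=1
  v=2
  v=3
  v=4
  v=5
  v=6
  v=7
  res=[0, 2, 4, 6, 8, 10, 12, 14]

Final answer: [0, 2, 4, 6, 8, 10, 12, 14]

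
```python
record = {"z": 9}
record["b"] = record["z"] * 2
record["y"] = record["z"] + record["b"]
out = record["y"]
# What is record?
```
Trace:
  record={'z': 9}
  record={'z': 9, 'b': 18}
  record={'z': 9, 'b': 18, 'y': 27}
  record={'z': 9, 'b': 18, 'y': 27}, out=27

Final answer: {'z': 9, 'b': 18, 'y': 27}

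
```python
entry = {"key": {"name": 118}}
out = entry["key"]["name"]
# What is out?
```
Trace:
  entry={'key': {'name': 118}}
  entry={'key': {'name': 118}}, out=118

Final answer: 118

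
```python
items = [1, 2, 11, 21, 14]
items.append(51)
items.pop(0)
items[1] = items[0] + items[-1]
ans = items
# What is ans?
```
Trace:
  items=[1, 2, 11, 21, 14]
  items=[1, 2, 11, 21, 14, 51]
  items=[2, 11, 21, 14, 51]
  items=[2, 53, 21, 14, 51]
  items=[2, 53, 21, 14, 51], ans=[2, 53, 21, 14, 51]

Final answer: [2, 53, 21, 14, 51]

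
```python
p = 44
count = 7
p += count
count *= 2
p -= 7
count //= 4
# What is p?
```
Trace:
  p=44
  p=44, count=7
  p=51, count=7
  p=51, count=14
  p=44, count=14
  p=44, count=3

Final answer: 44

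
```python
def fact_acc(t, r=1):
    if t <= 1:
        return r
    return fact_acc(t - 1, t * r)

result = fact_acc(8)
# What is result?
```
Call trace:
fact_acc(t=8, r=1)
  fact_acc(t=7, r=8)
    fact_acc(t=6, r=56)
      fact_acc(t=5, r=336)
        fact_acc(t=4, r=1680)
          fact_acc(t=3, r=6720)
            fact_acc(t=2, r=20160)
              fact_acc(t=1, r=40320)
              -> return 40320
            -> return 40320
          -> return 40320
        -> return 40320
      -> return 40320
    -> return 40320
  -> return 40320
-> return 40320

Final answer: 40320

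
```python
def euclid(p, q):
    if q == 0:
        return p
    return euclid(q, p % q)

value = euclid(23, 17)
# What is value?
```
Call trace:
euclid(p=23, q=17)
  euclid(p=17, q=6)
    euclid(p=6, q=5)
      euclid(p=5, q=1)
        euclid(p=1, q=0)
        -> return 1
      -> return 1
    -> return 1
  -> return 1
-> return 1

Final answer: 1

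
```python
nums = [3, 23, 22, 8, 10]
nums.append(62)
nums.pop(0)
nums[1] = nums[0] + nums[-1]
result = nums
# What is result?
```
Trace:
  nums=[3, 23, 22, 8, 10]
  nums=[3, 23, 22, 8, 10, 62]
  nums=[23, 22, 8, 10, 62]
  nums=[23, 85, 8, 10, 62]
  nums=[23, 85, 8, 10, 62], result=[23, 85, 8, 10, 62]

Final answer: [23, 85, 8, 10, 62]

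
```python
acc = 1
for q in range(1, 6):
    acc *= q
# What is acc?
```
Trace:
  acc=1
  acc=1, q=1
  acc=2, q=2
  acc=6, q=3
  acc=24, q=4
  acc=120, q=5

Final answer: 120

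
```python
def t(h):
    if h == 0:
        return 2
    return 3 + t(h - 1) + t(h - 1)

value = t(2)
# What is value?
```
Call trace (a repeated sub-call is expanded the first time; later identical calls just restate its return value):
t(h=2)
  t(h=1)
    t(h=0)
    -> return 2
    t(h=0)
    -> return 2
  -> return 7
  t(h=1) -> return 7  (same call as traced above)
-> return 17

Final answer: 17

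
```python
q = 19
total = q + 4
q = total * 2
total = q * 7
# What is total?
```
Trace:
  q=19
  q=19, total=23
  q=46, total=23
  q=46, total=322

Final answer: 322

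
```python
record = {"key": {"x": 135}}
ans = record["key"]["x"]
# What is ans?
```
Trace:
  record={'key': {'x': 135}}
  record={'key': {'x': 135}}, ans=135

Final answer: 135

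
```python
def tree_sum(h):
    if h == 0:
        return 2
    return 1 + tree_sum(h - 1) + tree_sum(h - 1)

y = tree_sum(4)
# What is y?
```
Call trace (a repeated sub-call is expanded the first time; later identical calls just restate its return value):
tree_sum(h=4)
  tree_sum(h=3)
    tree_sum(h=2)
      tree_sum(h=1)
        tree_sum(h=0)
        -> return 2
        tree_sum(h=0)
        -> return 2
      -> return 5
      tree_sum(h=1) -> return 5  (same call as traced above)
    -> return 11
    tree_sum(h=2) -> return 11  (same call as traced above)
  -> return 23
  tree_sum(h=3) -> return 23  (same call as traced above)
-> return 47

Final answer: 47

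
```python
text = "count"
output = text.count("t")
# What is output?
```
Trace:
  text='count'
  text='count', output=1

Final answer: 1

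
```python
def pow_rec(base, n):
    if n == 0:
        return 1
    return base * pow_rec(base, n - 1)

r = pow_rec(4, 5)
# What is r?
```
Call trace:
pow_rec(base=4, n=5)
  pow_rec(base=4, n=4)
    pow_rec(base=4, n=3)
      pow_rec(base=4, n=2)
        pow_rec(base=4, n=1)
          pow_rec(base=4, n=0)
          -> return 1
        -> return 4
      -> return 16
    -> return 64
  -> return 256
-> return 1024

Final answer: 1024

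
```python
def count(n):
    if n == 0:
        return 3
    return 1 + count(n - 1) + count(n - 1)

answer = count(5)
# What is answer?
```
Call trace (a repeated sub-call is expanded the first time; later identical calls just restate its return value):
count(n=5)
  count(n=4)
    count(n=3)
      count(n=2)
        count(n=1)
          count(n=0)
          -> return 3
          count(n=0)
          -> return 3
        -> return 7
        count(n=1) -> return 7  (same call as traced above)
      -> return 15
      count(n=2) -> return 15  (same call as traced above)
    -> return 31
    count(n=3) -> return 31  (same call as traced above)
  -> return 63
  count(n=4) -> return 63  (same call as traced above)
-> return 127

Final answer: 127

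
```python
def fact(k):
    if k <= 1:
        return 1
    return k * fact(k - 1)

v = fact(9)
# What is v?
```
Call trace:
fact(k=9)
  fact(k=8)
    fact(k=7)
      fact(k=6)
        fact(k=5)
          fact(k=4)
            fact(k=3)
              fact(k=2)
                fact(k=1)
                -> return 1
              -> return 2
            -> return 6
          -> return 24
        -> return 120
      -> return 720
    -> return 5040
  -> return 40320
-> return 362880

Final answer: 362880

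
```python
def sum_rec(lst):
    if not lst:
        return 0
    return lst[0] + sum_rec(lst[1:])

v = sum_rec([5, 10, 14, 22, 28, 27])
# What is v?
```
Call trace:
sum_rec(lst=[5, 10, 14, 22, 28, 27])
  sum_rec(lst=[10, 14, 22, 28, 27])
    sum_rec(lst=[14, 22, 28, 27])
      sum_rec(lst=[22, 28, 27])
        sum_rec(lst=[28, 27])
          sum_rec(lst=[27])
            sum_rec(lst=[])
            -> return 0
          -> return 27
        -> return 55
      -> return 77
    -> return 91
  -> return 101
-> return 106

Final answer: 106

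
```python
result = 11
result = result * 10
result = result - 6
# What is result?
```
Trace:
  result=11
  result=110
  result=104

Final answer: 104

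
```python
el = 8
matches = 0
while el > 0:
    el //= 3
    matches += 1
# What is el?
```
Trace:
  el=8
  el=8, matches=0
  el=2, matches=1
  el=0, matches=2

Final answer: 0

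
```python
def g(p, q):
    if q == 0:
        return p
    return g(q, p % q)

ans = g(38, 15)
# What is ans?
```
Call trace:
g(p=38, q=15)
  g(p=15, q=8)
    g(p=8, q=7)
      g(p=7, q=1)
        g(p=1, q=0)
        -> return 1
      -> return 1
    -> return 1
  -> return 1
-> return 1

Final answer: 1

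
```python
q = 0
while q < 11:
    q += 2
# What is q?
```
Trace:
  q=0
  q=2
  q=4
  q=6
  q=8
  q=10
  q=12

Final answer: 12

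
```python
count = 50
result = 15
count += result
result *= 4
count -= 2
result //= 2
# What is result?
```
Trace:
  count=50
  count=50, result=15
  count=65, result=15
  count=65, result=60
  count=63, result=60
  count=63, result=30

Final answer: 30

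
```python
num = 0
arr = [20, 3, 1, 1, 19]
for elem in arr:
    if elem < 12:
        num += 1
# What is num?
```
Trace:
  num=0
  num=0, elem=20
  num=1, elem=3
  num=2, elem=1
  num=3, elem=1
  num=3, elem=19

Final answer: 3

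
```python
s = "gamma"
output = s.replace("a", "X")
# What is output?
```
Trace:
  s='gamma'
  s='gamma', output='gXmmX'

Final answer: 'gXmmX'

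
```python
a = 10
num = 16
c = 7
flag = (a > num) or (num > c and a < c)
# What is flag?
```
Trace:
  a=10
  a=10, num=16
  a=10, num=16, c=7
  a=10, num=16, c=7, flag=False

Final answer: False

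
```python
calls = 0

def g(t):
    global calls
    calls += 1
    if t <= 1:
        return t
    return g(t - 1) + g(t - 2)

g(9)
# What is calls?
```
Call trace (a repeated sub-call is expanded the first time; later identical calls just restate its return value):
g(t=9)
  g(t=8)
    g(t=7)
      g(t=6)
        g(t=5)
          g(t=4)
            g(t=3)
              g(t=2)
                g(t=1)
                -> return 1
                g(t=0)
                -> return 0
              -> return 1
              g(t=1)
              -> return 1
            -> return 2
            g(t=2) -> return 1  (same call as traced above)
          -> return 3
          g(t=3) -> return 2  (same call as traced above)
        -> return 5
        g(t=4) -> return 3  (same call as traced above)
      -> return 8
      g(t=5) -> return 5  (same call as traced above)
    -> return 13
    g(t=6) -> return 8  (same call as traced above)
  -> return 21
  g(t=7) -> return 13  (same call as traced above)
-> return 34

calls is incremented once per call, so count the calls in each subtree. Let C(t) = number of calls made by g(t).
C(0) = C(1) = 1 (base case, no recursion); C(t) = 1 + C(t - 1) + C(t - 2) otherwise.
C(2) = 1 + C(1) + C(0) = 1 + 1 + 1 = 3
C(3) = 1 + C(2) + C(1) = 1 + 3 + 1 = 5
C(4) = 1 + C(3) + C(2) = 1 + 5 + 3 = 9
C(5) = 1 + C(4) + C(3) = 1 + 9 + 5 = 15
C(6) = 1 + C(5) + C(4) = 1 + 15 + 9 = 25
C(7) = 1 + C(6) + C(5) = 1 + 25 + 15 = 41
C(8) = 1 + C(7) + C(6) = 1 + 41 + 25 = 67
C(9) = 1 + C(8) + C(7) = 1 + 67 + 41 = 109
calls = C(9) = 109

Final answer: 109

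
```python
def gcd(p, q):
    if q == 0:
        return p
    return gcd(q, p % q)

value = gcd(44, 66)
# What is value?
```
Call trace:
gcd(p=44, q=66)
  gcd(p=66, q=44)
    gcd(p=44, q=22)
      gcd(p=22, q=0)
      -> return 22
    -> return 22
  -> return 22
-> return 22

Final answer: 22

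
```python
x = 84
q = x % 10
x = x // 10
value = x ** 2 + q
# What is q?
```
Trace:
  x=84
  x=84, q=4
  x=8, q=4
  x=8, q=4, value=68

Final answer: 4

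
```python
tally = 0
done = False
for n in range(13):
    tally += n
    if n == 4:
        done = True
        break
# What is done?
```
Trace:
  tally=0
  tally=0, done=False
  tally=0, done=False, n=0
  tally=1, done=False, n=1
  tally=3, done=False, n=2
  tally=6, done=False, n=3
  tally=10, done=True, n=4

Final answer: True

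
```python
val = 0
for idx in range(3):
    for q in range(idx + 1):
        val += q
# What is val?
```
Trace:
  val=0
  val=0, idx=0, q=0
  val=0, idx=1, q=0
  val=1, idx=1, q=1
  val=1, idx=2, q=0
  val=2, idx=2, q=1
  val=4, idx=2, q=2

Final answer: 4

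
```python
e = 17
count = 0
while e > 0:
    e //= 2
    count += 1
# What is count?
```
Trace:
  e=17
  e=17, count=0
  e=8, count=1
  e=4, count=2
  e=2, count=3
  e=1, count=4
  e=0, count=5

Final answer: 5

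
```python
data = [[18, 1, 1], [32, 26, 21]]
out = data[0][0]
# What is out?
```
Trace:
  data=[[18, 1, 1], [32, 26, 21]]
  data=[[18, 1, 1], [32, 26, 21]], out=18

Final answer: 18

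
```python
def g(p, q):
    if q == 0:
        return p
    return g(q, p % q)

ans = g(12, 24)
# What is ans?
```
Call trace:
g(p=12, q=24)
  g(p=24, q=12)
    g(p=12, q=0)
    -> return 12
  -> return 12
-> return 12

Final answer: 12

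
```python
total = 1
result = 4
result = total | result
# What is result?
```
Trace:
  total=1
  total=1, result=4
  total=1, result=5

Final answer: 5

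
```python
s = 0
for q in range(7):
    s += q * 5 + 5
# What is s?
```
Trace:
  s=0
  s=5, q=0
  s=15, q=1
  s=30, q=2
  s=50, q=3
  s=75, q=4
  s=105, q=5
  s=140, q=6

Final answer: 140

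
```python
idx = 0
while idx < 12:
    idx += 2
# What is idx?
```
Trace:
  idx=0
  idx=2
  idx=4
  idx=6
  idx=8
  idx=10
  idx=12

Final answer: 12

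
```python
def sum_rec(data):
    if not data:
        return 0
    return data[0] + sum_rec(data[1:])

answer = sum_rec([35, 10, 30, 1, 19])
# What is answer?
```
Call trace:
sum_rec(data=[35, 10, 30, 1, 19])
  sum_rec(data=[10, 30, 1, 19])
    sum_rec(data=[30, 1, 19])
      sum_rec(data=[1, 19])
        sum_rec(data=[19])
          sum_rec(data=[])
          -> return 0
        -> return 19
      -> return 20
    -> return 50
  -> return 60
-> return 95

Final answer: 95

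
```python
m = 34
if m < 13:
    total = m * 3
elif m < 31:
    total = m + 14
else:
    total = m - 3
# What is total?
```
Trace:
  m=34
  m=34, total=31

Final answer: 31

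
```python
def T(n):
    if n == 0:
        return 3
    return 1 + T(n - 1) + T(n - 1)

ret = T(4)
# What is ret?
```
Call trace (a repeated sub-call is expanded the first time; later identical calls just restate its return value):
T(n=4)
  T(n=3)
    T(n=2)
      T(n=1)
        T(n=0)
        -> return 3
        T(n=0)
        -> return 3
      -> return 7
      T(n=1) -> return 7  (same call as traced above)
    -> return 15
    T(n=2) -> return 15  (same call as traced above)
  -> return 31
  T(n=3) -> return 31  (same call as traced above)
-> return 63

Final answer: 63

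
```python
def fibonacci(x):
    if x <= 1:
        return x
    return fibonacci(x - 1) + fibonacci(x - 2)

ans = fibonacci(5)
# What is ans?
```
Call trace (a repeated sub-call is expanded the first time; later identical calls just restate its return value):
fibonacci(x=5)
  fibonacci(x=4)
    fibonacci(x=3)
      fibonacci(x=2)
        fibonacci(x=1)
        -> return 1
        fibonacci(x=0)
        -> return 0
      -> return 1
      fibonacci(x=1)
      -> return 1
    -> return 2
    fibonacci(x=2) -> return 1  (same call as traced above)
  -> return 3
  fibonacci(x=3) -> return 2  (same call as traced above)
-> return 5

Final answer: 5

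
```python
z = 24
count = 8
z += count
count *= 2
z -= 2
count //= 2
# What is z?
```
Trace:
  z=24
  z=24, count=8
  z=32, count=8
  z=32, count=16
  z=30, count=16
  z=30, count=8

Final answer: 30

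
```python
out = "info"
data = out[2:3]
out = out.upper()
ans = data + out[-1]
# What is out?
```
Trace:
  out='info'
  out='info', data='f'
  out='INFO', data='f'
  out='INFO', data='f', ans='fO'

Final answer: 'INFO'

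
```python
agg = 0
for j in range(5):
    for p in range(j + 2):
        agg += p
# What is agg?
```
Trace:
  agg=0
  agg=0, j=0, p=0
  agg=1, j=0, p=1
  agg=1, j=1, p=0
  agg=2, j=1, p=1
  agg=4, j=1, p=2
  agg=4, j=2, p=0
  agg=5, j=2, p=1
  agg=7, j=2, p=2
  agg=10, j=2, p=3
  agg=10, j=3, p=0
  agg=11, j=3, p=1
  agg=13, j=3, p=2
  agg=16, j=3, p=3
  agg=20, j=3, p=4
  agg=20, j=4, p=0
  agg=21, j=4, p=1
  agg=23, j=4, p=2
  agg=26, j=4, p=3
  agg=30, j=4, p=4
  agg=35, j=4, p=5

Final answer: 35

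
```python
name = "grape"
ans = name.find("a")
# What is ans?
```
Trace:
  name='grape'
  name='grape', ans=2

Final answer: 2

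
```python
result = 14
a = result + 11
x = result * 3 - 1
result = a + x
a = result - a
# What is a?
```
Trace:
  result=14
  result=14, a=25
  result=14, a=25, x=41
  result=66, a=25, x=41
  result=66, a=41, x=41

Final answer: 41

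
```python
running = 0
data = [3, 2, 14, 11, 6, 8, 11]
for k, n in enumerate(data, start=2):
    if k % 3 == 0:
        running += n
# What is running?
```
Trace:
  running=0
  running=0, k=2, n=3
  running=2, k=3, n=2
  running=2, k=4, n=14
  running=2, k=5, n=11
  running=8, k=6, n=6
  running=8, k=7, n=8
  running=8, k=8, n=11

Final answer: 8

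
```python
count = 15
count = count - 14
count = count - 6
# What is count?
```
Trace:
  count=15
  count=1
  count=-5

Final answer: -5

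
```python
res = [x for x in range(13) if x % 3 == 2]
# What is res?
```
Trace:
  x=0
  x=1
  x=2
  x=3
  x=4
  x=5
  x=6
  x=7
  x=8
  x=9
  x=10
  x=11
  x=12
  res=[2, 5, 8, 11]

Final answer: [2, 5, 8, 11]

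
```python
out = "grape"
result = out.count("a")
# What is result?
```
Trace:
  out='grape'
  out='grape', result=1

Final answer: 1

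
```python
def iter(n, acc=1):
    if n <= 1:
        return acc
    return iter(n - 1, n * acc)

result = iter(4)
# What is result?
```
Call trace:
iter(n=4, acc=1)
  iter(n=3, acc=4)
    iter(n=2, acc=12)
      iter(n=1, acc=24)
      -> return 24
    -> return 24
  -> return 24
-> return 24

Final answer: 24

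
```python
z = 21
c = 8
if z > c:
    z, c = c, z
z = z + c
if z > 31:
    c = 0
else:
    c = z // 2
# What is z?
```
Trace:
  z=21
  z=21, c=8
  z=8, c=21
  z=29, c=21
  z=29, c=14

Final answer: 29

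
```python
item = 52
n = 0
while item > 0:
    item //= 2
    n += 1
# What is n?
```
Trace:
  item=52
  item=52, n=0
  item=26, n=1
  item=13, n=2
  item=6, n=3
  item=3, n=4
  item=1, n=5
  item=0, n=6

Final answer: 6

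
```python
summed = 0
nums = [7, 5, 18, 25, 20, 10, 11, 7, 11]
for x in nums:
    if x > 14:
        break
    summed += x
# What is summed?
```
Trace:
  summed=0
  summed=7, x=7
  summed=12, x=5
  summed=12, x=18

Final answer: 12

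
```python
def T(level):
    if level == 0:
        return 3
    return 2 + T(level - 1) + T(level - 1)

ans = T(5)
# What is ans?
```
Call trace (a repeated sub-call is expanded the first time; later identical calls just restate its return value):
T(level=5)
  T(level=4)
    T(level=3)
      T(level=2)
        T(level=1)
          T(level=0)
          -> return 3
          T(level=0)
          -> return 3
        -> return 8
        T(level=1) -> return 8  (same call as traced above)
      -> return 18
      T(level=2) -> return 18  (same call as traced above)
    -> return 38
    T(level=3) -> return 38  (same call as traced above)
  -> return 78
  T(level=4) -> return 78  (same call as traced above)
-> return 158

Final answer: 158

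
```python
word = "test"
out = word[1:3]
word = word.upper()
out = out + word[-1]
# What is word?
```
Trace:
  word='test'
  word='test', out='es'
  word='TEST', out='es'
  word='TEST', out='esT'

Final answer: 'TEST'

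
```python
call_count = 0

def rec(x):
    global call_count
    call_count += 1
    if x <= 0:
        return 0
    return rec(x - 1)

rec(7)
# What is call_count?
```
Call trace:
rec(x=7)
  rec(x=6)
    rec(x=5)
      rec(x=4)
        rec(x=3)
          rec(x=2)
            rec(x=1)
              rec(x=0)
              -> return 0
            -> return 0
          -> return 0
        -> return 0
      -> return 0
    -> return 0
  -> return 0
-> return 0

call_count is incremented once per call. rec is entered once for each x = 7, 6, 5, 4, 3, 2, 1, 0 (the x <= 0 call returns without recursing), i.e. 7 + 1 calls.
call_count = 8

Final answer: 8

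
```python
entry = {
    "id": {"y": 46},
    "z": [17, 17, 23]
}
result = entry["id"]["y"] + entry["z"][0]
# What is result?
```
Trace:
  entry={'id': {'y': 46}, 'z': [17, 17, 23]}
  entry={'id': {'y': 46}, 'z': [17, 17, 23]}, result=63

Final answer: 63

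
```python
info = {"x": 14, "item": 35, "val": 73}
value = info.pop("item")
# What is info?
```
Trace:
  info={'x': 14, 'item': 35, 'val': 73}
  info={'x': 14, 'val': 73}, value=35

Final answer: {'x': 14, 'val': 73}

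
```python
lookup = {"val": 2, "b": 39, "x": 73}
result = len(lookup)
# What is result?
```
Trace:
  lookup={'val': 2, 'b': 39, 'x': 73}
  lookup={'val': 2, 'b': 39, 'x': 73}, result=3

Final answer: 3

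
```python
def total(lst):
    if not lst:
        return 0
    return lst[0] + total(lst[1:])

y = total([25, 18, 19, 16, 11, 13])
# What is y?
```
Call trace:
total(lst=[25, 18, 19, 16, 11, 13])
  total(lst=[18, 19, 16, 11, 13])
    total(lst=[19, 16, 11, 13])
      total(lst=[16, 11, 13])
        total(lst=[11, 13])
          total(lst=[13])
            total(lst=[])
            -> return 0
          -> return 13
        -> return 24
      -> return 40
    -> return 59
  -> return 77
-> return 102

Final answer: 102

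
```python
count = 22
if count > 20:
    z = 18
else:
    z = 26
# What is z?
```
Trace:
  count=22
  count=22, z=18

Final answer: 18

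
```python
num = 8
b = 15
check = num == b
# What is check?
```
Trace:
  num=8
  num=8, b=15
  num=8, b=15, check=False

Final answer: False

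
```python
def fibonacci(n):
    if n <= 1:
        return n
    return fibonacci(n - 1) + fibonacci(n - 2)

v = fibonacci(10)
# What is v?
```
Call trace (a repeated sub-call is expanded the first time; later identical calls just restate its return value):
fibonacci(n=10)
  fibonacci(n=9)
    fibonacci(n=8)
      fibonacci(n=7)
        fibonacci(n=6)
          fibonacci(n=5)
            fibonacci(n=4)
              fibonacci(n=3)
                fibonacci(n=2)
                  fibonacci(n=1)
                  -> return 1
                  fibonacci(n=0)
                  -> return 0
                -> return 1
                fibonacci(n=1)
                -> return 1
              -> return 2
              fibonacci(n=2) -> return 1  (same call as traced above)
            -> return 3
            fibonacci(n=3) -> return 2  (same call as traced above)
          -> return 5
          fibonacci(n=4) -> return 3  (same call as traced above)
        -> return 8
        fibonacci(n=5) -> return 5  (same call as traced above)
      -> return 13
      fibonacci(n=6) -> return 8  (same call as traced above)
    -> return 21
    fibonacci(n=7) -> return 13  (same call as traced above)
  -> return 34
  fibonacci(n=8) -> return 21  (same call as traced above)
-> return 55

Final answer: 55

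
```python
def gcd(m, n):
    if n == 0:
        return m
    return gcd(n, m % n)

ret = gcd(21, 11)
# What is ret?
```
Call trace:
gcd(m=21, n=11)
  gcd(m=11, n=10)
    gcd(m=10, n=1)
      gcd(m=1, n=0)
      -> return 1
    -> return 1
  -> return 1
-> return 1

Final answer: 1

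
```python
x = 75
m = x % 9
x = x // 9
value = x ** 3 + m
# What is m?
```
Trace:
  x=75
  x=75, m=3
  x=8, m=3
  x=8, m=3, value=515

Final answer: 3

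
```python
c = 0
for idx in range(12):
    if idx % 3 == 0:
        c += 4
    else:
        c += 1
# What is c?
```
Trace:
  c=0
  c=4, idx=0
  c=5, idx=1
  c=6, idx=2
  c=10, idx=3
  c=11, idx=4
  c=12, idx=5
  c=16, idx=6
  c=17, idx=7
  c=18, idx=8
  c=22, idx=9
  c=23, idx=10
  c=24, idx=11

Final answer: 24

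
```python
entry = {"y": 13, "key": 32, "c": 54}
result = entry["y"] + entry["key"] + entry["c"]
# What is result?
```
Trace:
  entry={'y': 13, 'key': 32, 'c': 54}
  entry={'y': 13, 'key': 32, 'c': 54}, result=99

Final answer: 99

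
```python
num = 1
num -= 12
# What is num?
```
Trace:
  num=1
  num=-11

Final answer: -11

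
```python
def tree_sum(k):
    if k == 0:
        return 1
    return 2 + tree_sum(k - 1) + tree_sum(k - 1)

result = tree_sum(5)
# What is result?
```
Call trace (a repeated sub-call is expanded the first time; later identical calls just restate its return value):
tree_sum(k=5)
  tree_sum(k=4)
    tree_sum(k=3)
      tree_sum(k=2)
        tree_sum(k=1)
          tree_sum(k=0)
          -> return 1
          tree_sum(k=0)
          -> return 1
        -> return 4
        tree_sum(k=1) -> return 4  (same call as traced above)
      -> return 10
      tree_sum(k=2) -> return 10  (same call as traced above)
    -> return 22
    tree_sum(k=3) -> return 22  (same call as traced above)
  -> return 46
  tree_sum(k=4) -> return 46  (same call as traced above)
-> return 94

Final answer: 94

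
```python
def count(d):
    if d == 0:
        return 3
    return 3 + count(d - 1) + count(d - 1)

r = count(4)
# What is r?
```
Call trace (a repeated sub-call is expanded the first time; later identical calls just restate its return value):
count(d=4)
  count(d=3)
    count(d=2)
      count(d=1)
        count(d=0)
        -> return 3
        count(d=0)
        -> return 3
      -> return 9
      count(d=1) -> return 9  (same call as traced above)
    -> return 21
    count(d=2) -> return 21  (same call as traced above)
  -> return 45
  count(d=3) -> return 45  (same call as traced above)
-> return 93

Final answer: 93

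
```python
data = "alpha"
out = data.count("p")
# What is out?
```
Trace:
  data='alpha'
  data='alpha', out=1

Final answer: 1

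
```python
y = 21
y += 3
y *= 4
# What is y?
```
Trace:
  y=21
  y=24
  y=96

Final answer: 96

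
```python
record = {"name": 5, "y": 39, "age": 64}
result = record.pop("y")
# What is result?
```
Trace:
  record={'name': 5, 'y': 39, 'age': 64}
  record={'name': 5, 'age': 64}, result=39

Final answer: 39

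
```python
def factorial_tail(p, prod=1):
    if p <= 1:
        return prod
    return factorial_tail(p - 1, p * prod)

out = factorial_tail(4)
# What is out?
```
Call trace:
factorial_tail(p=4, prod=1)
  factorial_tail(p=3, prod=4)
    factorial_tail(p=2, prod=12)
      factorial_tail(p=1, prod=24)
      -> return 24
    -> return 24
  -> return 24
-> return 24

Final answer: 24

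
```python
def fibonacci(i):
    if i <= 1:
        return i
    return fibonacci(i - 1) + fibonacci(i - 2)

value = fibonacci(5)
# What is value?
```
Call trace (a repeated sub-call is expanded the first time; later identical calls just restate its return value):
fibonacci(i=5)
  fibonacci(i=4)
    fibonacci(i=3)
      fibonacci(i=2)
        fibonacci(i=1)
        -> return 1
        fibonacci(i=0)
        -> return 0
      -> return 1
      fibonacci(i=1)
      -> return 1
    -> return 2
    fibonacci(i=2) -> return 1  (same call as traced above)
  -> return 3
  fibonacci(i=3) -> return 2  (same call as traced above)
-> return 5

Final answer: 5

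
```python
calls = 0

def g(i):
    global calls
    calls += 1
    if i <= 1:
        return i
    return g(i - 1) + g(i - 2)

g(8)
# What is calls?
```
Call trace (a repeated sub-call is expanded the first time; later identical calls just restate its return value):
g(i=8)
  g(i=7)
    g(i=6)
      g(i=5)
        g(i=4)
          g(i=3)
            g(i=2)
              g(i=1)
              -> return 1
              g(i=0)
              -> return 0
            -> return 1
            g(i=1)
            -> return 1
          -> return 2
          g(i=2) -> return 1  (same call as traced above)
        -> return 3
        g(i=3) -> return 2  (same call as traced above)
      -> return 5
      g(i=4) -> return 3  (same call as traced above)
    -> return 8
    g(i=5) -> return 5  (same call as traced above)
  -> return 13
  g(i=6) -> return 8  (same call as traced above)
-> return 21

calls is incremented once per call, so count the calls in each subtree. Let C(i) = number of calls made by g(i).
C(0) = C(1) = 1 (base case, no recursion); C(i) = 1 + C(i - 1) + C(i - 2) otherwise.
C(2) = 1 + C(1) + C(0) = 1 + 1 + 1 = 3
C(3) = 1 + C(2) + C(1) = 1 + 3 + 1 = 5
C(4) = 1 + C(3) + C(2) = 1 + 5 + 3 = 9
C(5) = 1 + C(4) + C(3) = 1 + 9 + 5 = 15
C(6) = 1 + C(5) + C(4) = 1 + 15 + 9 = 25
C(7) = 1 + C(6) + C(5) = 1 + 25 + 15 = 41
C(8) = 1 + C(7) + C(6) = 1 + 41 + 25 = 67
calls = C(8) = 67

Final answer: 67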